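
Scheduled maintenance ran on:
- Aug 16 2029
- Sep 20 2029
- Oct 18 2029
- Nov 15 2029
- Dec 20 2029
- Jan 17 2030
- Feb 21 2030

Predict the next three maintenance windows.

Mar 21 2030, Apr 18 2030, May 16 2030

All dates are Thursdays, 35, 28, 28, 35, 28, 35 days apart.
Specifically, the 3rd Thursday of each month.
3rd Thursday of March 2030: Mar 21 2030.
April 2030 — 3rd Thursday is Apr 18 2030.
May 2030 — 3rd Thursday is May 16 2030.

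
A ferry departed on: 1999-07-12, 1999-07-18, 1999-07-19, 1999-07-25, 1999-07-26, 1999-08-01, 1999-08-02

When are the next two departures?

1999-08-08, 1999-08-09

Gaps: 6, 1, 6, 1, 6, 1 days — not constant, but cyclic with period 2.
The events fall on every Monday and Sunday.
The following Sunday is 1999-08-08.
Next Monday: 1999-08-09.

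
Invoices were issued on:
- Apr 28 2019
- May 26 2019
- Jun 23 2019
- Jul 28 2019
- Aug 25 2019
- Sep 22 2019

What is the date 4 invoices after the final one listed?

Gaps: 28, 28, 35, 28, 28 days — a mix of 28 and 35. Every date is a Sunday.
Each is the 4th Sunday of its month.
4th Sunday of October 2019: Oct 27 2019.
4th Sunday of November 2019: Nov 24 2019.
4th Sunday of December 2019: Dec 22 2019.
January 2020 — 4th Sunday is Jan 26 2020.

Jan 26 2020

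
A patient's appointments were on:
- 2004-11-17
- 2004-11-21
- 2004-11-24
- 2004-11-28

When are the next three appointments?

2004-12-01, 2004-12-05, 2004-12-08

Gaps: 4, 3, 4 days — not constant, but cyclic with period 2.
The events fall on every Wednesday and Sunday.
The following Wednesday is 2004-12-01.
The following Sunday is 2004-12-05.
The following Wednesday is 2004-12-08.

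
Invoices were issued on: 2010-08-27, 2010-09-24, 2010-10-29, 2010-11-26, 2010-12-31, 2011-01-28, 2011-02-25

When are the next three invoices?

2011-03-25, 2011-04-29, 2011-05-27

All Fridays; the gaps (28, 35, 28, 35, 28, 28) vary with month length.
This is the last Friday of each month.
March 2011 ends with Friday 2011-03-25.
Last Friday of April 2011: 2011-04-29.
May 2011 ends with Friday 2011-05-27.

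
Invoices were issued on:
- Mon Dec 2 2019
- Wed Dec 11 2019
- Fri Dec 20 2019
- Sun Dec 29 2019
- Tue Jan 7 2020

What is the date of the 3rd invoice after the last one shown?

Mon Feb 3 2020

The spacing is 9, 9, 9, 9 days — always 9 days.
Tue Jan 7 2020 + 9 days = Thu Jan 16 2020.
Thu Jan 16 2020 + 9 days = Sat Jan 25 2020.
Sat Jan 25 2020 + 9 days = Mon Feb 3 2020.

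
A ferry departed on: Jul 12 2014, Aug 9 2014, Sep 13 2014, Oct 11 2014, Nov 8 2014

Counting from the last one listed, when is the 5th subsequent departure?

Apr 11 2015

These are Saturdays at 28- or 35-day spacing (28, 35, 28, 28).
The pattern: 2nd Saturday of the month.
December 2014 — 2nd Saturday is Dec 13 2014.
2nd Saturday of January 2015: Jan 10 2015.
February 2015 — 2nd Saturday is Feb 14 2015.
March 2015 — 2nd Saturday is Mar 14 2015.
2nd Saturday of April 2015: Apr 11 2015.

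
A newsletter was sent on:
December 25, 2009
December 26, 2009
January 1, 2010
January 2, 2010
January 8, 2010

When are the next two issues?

The gap pattern 1, 6, 1, 6 repeats every 2 events.
These are the Fridays and Saturdays of each week.
Next Saturday: January 9, 2010.
Next Friday: January 15, 2010.

January 9, 2010; January 15, 2010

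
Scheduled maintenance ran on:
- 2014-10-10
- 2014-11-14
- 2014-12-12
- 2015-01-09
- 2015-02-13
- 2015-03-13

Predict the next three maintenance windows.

Gaps: 35, 28, 28, 35, 28 days — a mix of 28 and 35. Every date is a Friday.
Each is the 2nd Friday of its month.
2nd Friday of April 2015: 2015-04-10.
2nd Friday of May 2015: 2015-05-08.
2nd Friday of June 2015: 2015-06-12.

2015-04-10, 2015-05-08, 2015-06-12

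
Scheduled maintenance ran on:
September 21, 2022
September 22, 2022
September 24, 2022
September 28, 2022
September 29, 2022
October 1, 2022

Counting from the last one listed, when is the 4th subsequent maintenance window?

The gap pattern 1, 2, 4, 1, 2 repeats every 3 events.
These are the Wednesdays, Thursdays and Saturdays of each week.
Next Wednesday: October 5, 2022.
The following Thursday is October 6, 2022.
Next Saturday: October 8, 2022.
The following Wednesday is October 12, 2022.

October 12, 2022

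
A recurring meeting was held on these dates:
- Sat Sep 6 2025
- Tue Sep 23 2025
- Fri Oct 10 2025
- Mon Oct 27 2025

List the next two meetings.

Thu Nov 13 2025, Sun Nov 30 2025

Gaps between consecutive events: 17, 17, 17 days — a constant 17-day interval.
Mon Oct 27 2025 + 17 days = Thu Nov 13 2025.
Thu Nov 13 2025 + 17 days = Sun Nov 30 2025.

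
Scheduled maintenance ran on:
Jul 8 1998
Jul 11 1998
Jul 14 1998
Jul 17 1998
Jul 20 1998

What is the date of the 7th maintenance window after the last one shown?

The spacing is 3, 3, 3, 3 days — always 3 days.
Jul 20 1998 + 3 days = Jul 23 1998.
Jul 23 1998 + 3 days = Jul 26 1998.
Jul 26 1998 + 3 days = Jul 29 1998.
Jul 29 1998 + 3 days = Aug 1 1998.
Aug 1 1998 + 3 days = Aug 4 1998.
Aug 4 1998 + 3 days = Aug 7 1998.
Aug 7 1998 + 3 days = Aug 10 1998.

Aug 10 1998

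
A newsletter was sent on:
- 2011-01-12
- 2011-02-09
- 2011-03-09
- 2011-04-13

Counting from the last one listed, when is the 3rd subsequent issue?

2011-07-13

Gaps: 28, 28, 35 days — a mix of 28 and 35. Every date is a Wednesday.
Each is the 2nd Wednesday of its month.
2nd Wednesday of May 2011: 2011-05-11.
June 2011 — 2nd Wednesday is 2011-06-08.
July 2011 — 2nd Wednesday is 2011-07-13.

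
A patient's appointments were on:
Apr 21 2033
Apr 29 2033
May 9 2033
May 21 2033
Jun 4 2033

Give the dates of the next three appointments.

The spacing grows by 2 each time: 8, 10, 12, 14 days.
Next gap: 16 days. Jun 4 2033 + 16 days = Jun 20 2033.
Next gap: 18 days. Jun 20 2033 + 18 days = Jul 8 2033.
Next gap: 20 days. Jul 8 2033 + 20 days = Jul 28 2033.

Jun 20 2033, Jul 8 2033, Jul 28 2033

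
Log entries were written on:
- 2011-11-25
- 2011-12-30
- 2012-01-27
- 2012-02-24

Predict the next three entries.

2012-03-30, 2012-04-27, 2012-05-25

These are Fridays with 35, 28, 28-day gaps.
Each is the final Friday of its month — 2011-12-30 is past the 28th, so '4th Friday' doesn't fit.
Last Friday of March 2012: 2012-03-30.
April 2012 ends with Friday 2012-04-27.
Last Friday of May 2012: 2012-05-25.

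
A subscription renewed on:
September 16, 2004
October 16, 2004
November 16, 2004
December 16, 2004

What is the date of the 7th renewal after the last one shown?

July 16, 2005

The day-of-month is always 16 (30, 31, 30 days between events).
So this recurs on the 16th of each month.
January 2005: January 16, 2005.
February 2005: February 16, 2005.
Next: March 2005 → March 16, 2005.
April 2005: April 16, 2005.
May 2005: May 16, 2005.
June 2005: June 16, 2005.
July 2005: July 16, 2005.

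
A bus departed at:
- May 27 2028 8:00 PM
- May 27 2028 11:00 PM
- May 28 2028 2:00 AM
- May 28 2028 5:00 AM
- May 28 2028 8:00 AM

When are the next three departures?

May 28 2028 11:00 AM, May 28 2028 2:00 PM, May 28 2028 5:00 PM

Spacing: 3, 3, 3, 3 h — constant 3 h.
May 28 2028 8:00 AM + 3 h = May 28 2028 11:00 AM.
May 28 2028 11:00 AM + 3 h = May 28 2028 2:00 PM.
May 28 2028 2:00 PM + 3 h = May 28 2028 5:00 PM.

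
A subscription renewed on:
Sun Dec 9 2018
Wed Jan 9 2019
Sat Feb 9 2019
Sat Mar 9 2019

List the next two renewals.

Gaps: 31, 31, 28 days — not constant. Every event is on the 9th of the month.
Pattern: the 9th of each month.
April 2019: Tue Apr 9 2019.
May 2019: Thu May 9 2019.

Tue Apr 9 2019, Thu May 9 2019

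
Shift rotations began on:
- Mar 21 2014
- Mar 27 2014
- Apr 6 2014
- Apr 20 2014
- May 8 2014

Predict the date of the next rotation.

Intervals are 6, 10, 14, 18 days — an arithmetic progression with common difference 4.
Next gap: 22 days. May 8 2014 + 22 days = May 30 2014.

May 30 2014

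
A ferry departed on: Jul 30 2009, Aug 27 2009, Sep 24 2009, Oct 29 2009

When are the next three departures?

Nov 26 2009, Dec 31 2009, Jan 28 2010

These are Thursdays with 28, 28, 35-day gaps.
Each is the final Thursday of its month — Jul 30 2009 is past the 28th, so '4th Thursday' doesn't fit.
November 2009 ends with Thursday Nov 26 2009.
December 2009 ends with Thursday Dec 31 2009.
January 2010 ends with Thursday Jan 28 2010.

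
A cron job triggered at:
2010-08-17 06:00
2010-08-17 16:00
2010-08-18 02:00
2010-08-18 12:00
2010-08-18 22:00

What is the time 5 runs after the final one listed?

The interval is a steady 10 hours (10, 10, 10, 10).
2010-08-18 22:00 + 10 h = 2010-08-19 08:00.
2010-08-19 08:00 + 10 h = 2010-08-19 18:00.
2010-08-19 18:00 + 10 h = 2010-08-20 04:00.
2010-08-20 04:00 + 10 h = 2010-08-20 14:00.
2010-08-20 14:00 + 10 h = 2010-08-21 00:00.

2010-08-21 00:00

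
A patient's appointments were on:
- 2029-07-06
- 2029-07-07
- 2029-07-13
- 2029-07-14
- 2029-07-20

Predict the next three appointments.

Gaps: 1, 6, 1, 6 days — not constant, but cyclic with period 2.
The events fall on every Friday and Saturday.
The following Saturday is 2029-07-21.
Next Friday: 2029-07-27.
The following Saturday is 2029-07-28.

2029-07-21, 2029-07-27, 2029-07-28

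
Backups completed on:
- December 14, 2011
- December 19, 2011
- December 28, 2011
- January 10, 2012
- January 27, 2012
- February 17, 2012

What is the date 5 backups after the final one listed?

July 31, 2012

Intervals are 5, 9, 13, 17, 21 days — an arithmetic progression with common difference 4.
Next gap: 25 days. February 17, 2012 + 25 days = March 13, 2012.
Next gap: 29 days. March 13, 2012 + 29 days = April 11, 2012.
Next gap: 33 days. April 11, 2012 + 33 days = May 14, 2012.
Next gap: 37 days. May 14, 2012 + 37 days = June 20, 2012.
Next gap: 41 days. June 20, 2012 + 41 days = July 31, 2012.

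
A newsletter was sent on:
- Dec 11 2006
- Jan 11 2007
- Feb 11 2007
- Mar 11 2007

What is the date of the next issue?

Each date is the 11th; the gaps (31, 31, 28) track the month lengths.
The rule is the 11th of each month.
Next: April 2007 → Apr 11 2007.

Apr 11 2007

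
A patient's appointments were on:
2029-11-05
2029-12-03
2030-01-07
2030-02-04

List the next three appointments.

These are Mondays at 28- or 35-day spacing (28, 35, 28).
The pattern: 1st Monday of the month.
March 2030 — 1st Monday is 2030-03-04.
1st Monday of April 2030: 2030-04-01.
1st Monday of May 2030: 2030-05-06.

2030-03-04, 2030-04-01, 2030-05-06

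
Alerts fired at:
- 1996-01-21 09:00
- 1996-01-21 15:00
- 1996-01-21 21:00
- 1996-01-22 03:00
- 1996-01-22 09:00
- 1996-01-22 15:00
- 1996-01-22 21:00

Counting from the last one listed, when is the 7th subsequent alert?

Spacing: 6, 6, 6, 6, 6, 6 h — constant 6 h.
1996-01-22 21:00 + 6 h = 1996-01-23 03:00.
1996-01-23 03:00 + 6 h = 1996-01-23 09:00.
1996-01-23 09:00 + 6 h = 1996-01-23 15:00.
1996-01-23 15:00 + 6 h = 1996-01-23 21:00.
1996-01-23 21:00 + 6 h = 1996-01-24 03:00.
1996-01-24 03:00 + 6 h = 1996-01-24 09:00.
1996-01-24 09:00 + 6 h = 1996-01-24 15:00.

1996-01-24 15:00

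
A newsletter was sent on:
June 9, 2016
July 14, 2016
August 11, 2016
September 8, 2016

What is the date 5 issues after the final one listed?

February 9, 2017

All dates are Thursdays, 35, 28, 28 days apart.
Specifically, the 2nd Thursday of each month.
2nd Thursday of October 2016: October 13, 2016.
2nd Thursday of November 2016: November 10, 2016.
December 2016 — 2nd Thursday is December 8, 2016.
2nd Thursday of January 2017: January 12, 2017.
February 2017 — 2nd Thursday is February 9, 2017.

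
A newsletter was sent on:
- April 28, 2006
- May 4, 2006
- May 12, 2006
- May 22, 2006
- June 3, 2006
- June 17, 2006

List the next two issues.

July 3, 2006; July 21, 2006

The spacing grows by 2 each time: 6, 8, 10, 12, 14 days.
Next gap: 16 days. June 17, 2006 + 16 days = July 3, 2006.
Next gap: 18 days. July 3, 2006 + 18 days = July 21, 2006.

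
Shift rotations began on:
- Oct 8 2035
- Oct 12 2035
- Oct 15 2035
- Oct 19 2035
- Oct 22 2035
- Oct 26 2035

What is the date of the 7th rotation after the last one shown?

Nov 19 2035

The gap pattern 4, 3, 4, 3, 4 repeats every 2 events.
These are the Mondays and Fridays of each week.
Next Monday: Oct 29 2035.
The following Friday is Nov 2 2035.
The following Monday is Nov 5 2035.
The following Friday is Nov 9 2035.
The following Monday is Nov 12 2035.
Next Friday: Nov 16 2035.
The following Monday is Nov 19 2035.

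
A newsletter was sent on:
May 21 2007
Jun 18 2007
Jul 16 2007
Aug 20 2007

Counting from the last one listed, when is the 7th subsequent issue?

Mar 17 2008

These are Mondays at 28- or 35-day spacing (28, 28, 35).
The pattern: 3rd Monday of the month.
September 2007 — 3rd Monday is Sep 17 2007.
3rd Monday of October 2007: Oct 15 2007.
3rd Monday of November 2007: Nov 19 2007.
3rd Monday of December 2007: Dec 17 2007.
3rd Monday of January 2008: Jan 21 2008.
February 2008 — 3rd Monday is Feb 18 2008.
3rd Monday of March 2008: Mar 17 2008.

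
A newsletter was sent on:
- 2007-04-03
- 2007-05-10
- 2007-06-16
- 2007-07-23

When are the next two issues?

2007-08-29, 2007-10-05

Gaps between consecutive events: 37, 37, 37 days — a constant 37-day interval.
2007-07-23 + 37 days = 2007-08-29.
2007-08-29 + 37 days = 2007-10-05.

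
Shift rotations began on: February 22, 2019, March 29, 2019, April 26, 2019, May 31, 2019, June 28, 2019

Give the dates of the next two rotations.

Every date is a Friday; gaps 35, 28, 35, 28 days.
Each is the last Friday of its month (at least one falls on the 29th or later, ruling out '4th Friday').
July 2019 ends with Friday July 26, 2019.
Last Friday of August 2019: August 30, 2019.

July 26, 2019; August 30, 2019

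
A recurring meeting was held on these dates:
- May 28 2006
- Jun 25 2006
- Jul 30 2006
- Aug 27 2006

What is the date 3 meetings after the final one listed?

Nov 26 2006

All Sundays; the gaps (28, 35, 28) vary with month length.
This is the last Sunday of each month.
Last Sunday of September 2006: Sep 24 2006.
Last Sunday of October 2006: Oct 29 2006.
Last Sunday of November 2006: Nov 26 2006.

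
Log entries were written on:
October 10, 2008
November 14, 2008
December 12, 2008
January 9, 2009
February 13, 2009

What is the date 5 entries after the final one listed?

July 10, 2009

Gaps: 35, 28, 28, 35 days — a mix of 28 and 35. Every date is a Friday.
Each is the 2nd Friday of its month.
2nd Friday of March 2009: March 13, 2009.
April 2009 — 2nd Friday is April 10, 2009.
2nd Friday of May 2009: May 8, 2009.
2nd Friday of June 2009: June 12, 2009.
2nd Friday of July 2009: July 10, 2009.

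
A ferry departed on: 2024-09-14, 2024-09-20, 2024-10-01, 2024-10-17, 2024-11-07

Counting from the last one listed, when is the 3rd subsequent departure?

2025-02-08

Intervals are 6, 11, 16, 21 days — an arithmetic progression with common difference 5.
Next gap: 26 days. 2024-11-07 + 26 days = 2024-12-03.
Next gap: 31 days. 2024-12-03 + 31 days = 2025-01-03.
Next gap: 36 days. 2025-01-03 + 36 days = 2025-02-08.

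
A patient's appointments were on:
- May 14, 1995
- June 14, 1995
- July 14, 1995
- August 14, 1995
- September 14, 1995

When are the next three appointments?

October 14, 1995; November 14, 1995; December 14, 1995

Gaps: 31, 30, 31, 31 days — not constant. Every event is on the 14th of the month.
Pattern: the 14th of each month.
Next: October 1995 → October 14, 1995.
Next: November 1995 → November 14, 1995.
December 1995: December 14, 1995.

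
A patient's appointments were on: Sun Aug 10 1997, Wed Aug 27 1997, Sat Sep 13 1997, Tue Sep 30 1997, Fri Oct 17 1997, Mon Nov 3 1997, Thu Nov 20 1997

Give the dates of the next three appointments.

Every event comes 17 days after the last (17, 17, 17, 17, 17, 17).
Thu Nov 20 1997 + 17 days = Sun Dec 7 1997.
Sun Dec 7 1997 + 17 days = Wed Dec 24 1997.
Wed Dec 24 1997 + 17 days = Sat Jan 10 1998.

Sun Dec 7 1997, Wed Dec 24 1997, Sat Jan 10 1998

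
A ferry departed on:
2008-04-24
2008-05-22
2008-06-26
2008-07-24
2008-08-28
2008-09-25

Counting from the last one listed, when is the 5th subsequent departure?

These are Thursdays at 28- or 35-day spacing (28, 35, 28, 35, 28).
The pattern: 4th Thursday of the month.
4th Thursday of October 2008: 2008-10-23.
4th Thursday of November 2008: 2008-11-27.
December 2008 — 4th Thursday is 2008-12-25.
4th Thursday of January 2009: 2009-01-22.
February 2009 — 4th Thursday is 2009-02-26.

2009-02-26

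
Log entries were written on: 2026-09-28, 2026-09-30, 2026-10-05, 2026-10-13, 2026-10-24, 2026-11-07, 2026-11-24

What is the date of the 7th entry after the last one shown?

2027-06-15

Gaps: 2, 5, 8, 11, 14, 17 days — each gap is 3 larger than the previous one.
Next gap: 20 days. 2026-11-24 + 20 days = 2026-12-14.
Next gap: 23 days. 2026-12-14 + 23 days = 2027-01-06.
Next gap: 26 days. 2027-01-06 + 26 days = 2027-02-01.
Next gap: 29 days. 2027-02-01 + 29 days = 2027-03-02.
Next gap: 32 days. 2027-03-02 + 32 days = 2027-04-03.
Next gap: 35 days. 2027-04-03 + 35 days = 2027-05-08.
Next gap: 38 days. 2027-05-08 + 38 days = 2027-06-15.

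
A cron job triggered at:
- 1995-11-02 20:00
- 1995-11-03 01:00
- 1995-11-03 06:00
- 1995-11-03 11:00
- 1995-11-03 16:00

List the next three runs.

1995-11-03 21:00, 1995-11-04 02:00, 1995-11-04 07:00

Spacing: 5, 5, 5, 5 h — constant 5 h.
1995-11-03 16:00 + 5 h = 1995-11-03 21:00.
1995-11-03 21:00 + 5 h = 1995-11-04 02:00.
1995-11-04 02:00 + 5 h = 1995-11-04 07:00.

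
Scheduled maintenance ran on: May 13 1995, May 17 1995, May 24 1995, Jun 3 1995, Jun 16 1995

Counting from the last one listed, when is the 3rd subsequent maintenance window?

Aug 12 1995

The spacing grows by 3 each time: 4, 7, 10, 13 days.
Next gap: 16 days. Jun 16 1995 + 16 days = Jul 2 1995.
Next gap: 19 days. Jul 2 1995 + 19 days = Jul 21 1995.
Next gap: 22 days. Jul 21 1995 + 22 days = Aug 12 1995.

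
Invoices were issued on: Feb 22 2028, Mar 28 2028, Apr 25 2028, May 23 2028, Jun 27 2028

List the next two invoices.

Jul 25 2028, Aug 22 2028

These are Tuesdays at 28- or 35-day spacing (35, 28, 28, 35).
The pattern: 4th Tuesday of the month.
4th Tuesday of July 2028: Jul 25 2028.
August 2028 — 4th Tuesday is Aug 22 2028.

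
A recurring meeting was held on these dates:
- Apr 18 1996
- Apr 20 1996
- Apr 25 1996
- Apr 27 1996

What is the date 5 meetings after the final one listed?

Gaps: 2, 5, 2 days — not constant, but cyclic with period 2.
The events fall on every Thursday and Saturday.
The following Thursday is May 2 1996.
Next Saturday: May 4 1996.
Next Thursday: May 9 1996.
The following Saturday is May 11 1996.
The following Thursday is May 16 1996.

May 16 1996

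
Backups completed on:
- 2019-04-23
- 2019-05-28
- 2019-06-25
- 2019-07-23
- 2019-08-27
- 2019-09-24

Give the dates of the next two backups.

Gaps: 35, 28, 28, 35, 28 days — a mix of 28 and 35. Every date is a Tuesday.
Each is the 4th Tuesday of its month.
4th Tuesday of October 2019: 2019-10-22.
November 2019 — 4th Tuesday is 2019-11-26.

2019-10-22, 2019-11-26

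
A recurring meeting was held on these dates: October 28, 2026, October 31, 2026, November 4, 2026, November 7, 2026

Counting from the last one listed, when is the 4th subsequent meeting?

November 21, 2026

Gaps: 3, 4, 3 days — not constant, but cyclic with period 2.
The events fall on every Wednesday and Saturday.
Next Wednesday: November 11, 2026.
The following Saturday is November 14, 2026.
The following Wednesday is November 18, 2026.
Next Saturday: November 21, 2026.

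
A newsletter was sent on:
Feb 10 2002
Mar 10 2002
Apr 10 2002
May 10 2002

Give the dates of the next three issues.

Jun 10 2002, Jul 10 2002, Aug 10 2002

Each date is the 10th; the gaps (28, 31, 30) track the month lengths.
The rule is the 10th of each month.
June 2002: Jun 10 2002.
July 2002: Jul 10 2002.
Next: August 2002 → Aug 10 2002.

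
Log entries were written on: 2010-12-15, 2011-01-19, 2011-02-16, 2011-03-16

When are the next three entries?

2011-04-20, 2011-05-18, 2011-06-15

These are Wednesdays at 28- or 35-day spacing (35, 28, 28).
The pattern: 3rd Wednesday of the month.
3rd Wednesday of April 2011: 2011-04-20.
May 2011 — 3rd Wednesday is 2011-05-18.
3rd Wednesday of June 2011: 2011-06-15.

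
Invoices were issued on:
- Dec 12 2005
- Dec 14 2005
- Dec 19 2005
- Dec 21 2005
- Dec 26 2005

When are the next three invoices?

Gaps: 2, 5, 2, 5 days — not constant, but cyclic with period 2.
The events fall on every Monday and Wednesday.
Next Wednesday: Dec 28 2005.
The following Monday is Jan 2 2006.
The following Wednesday is Jan 4 2006.

Dec 28 2005, Jan 2 2006, Jan 4 2006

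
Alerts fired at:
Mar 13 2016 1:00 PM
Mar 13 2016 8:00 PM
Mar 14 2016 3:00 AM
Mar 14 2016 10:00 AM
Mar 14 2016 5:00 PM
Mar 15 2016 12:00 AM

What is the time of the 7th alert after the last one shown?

Mar 17 2016 1:00 AM

The interval is a steady 7 hours (7, 7, 7, 7, 7).
Mar 15 2016 12:00 AM + 7 h = Mar 15 2016 7:00 AM.
Mar 15 2016 7:00 AM + 7 h = Mar 15 2016 2:00 PM.
Mar 15 2016 2:00 PM + 7 h = Mar 15 2016 9:00 PM.
Mar 15 2016 9:00 PM + 7 h = Mar 16 2016 4:00 AM.
Mar 16 2016 4:00 AM + 7 h = Mar 16 2016 11:00 AM.
Mar 16 2016 11:00 AM + 7 h = Mar 16 2016 6:00 PM.
Mar 16 2016 6:00 PM + 7 h = Mar 17 2016 1:00 AM.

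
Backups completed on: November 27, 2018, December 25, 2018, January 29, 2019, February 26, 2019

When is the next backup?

March 26, 2019

These are Tuesdays with 28, 35, 28-day gaps.
Each is the final Tuesday of its month — January 29, 2019 is past the 28th, so '4th Tuesday' doesn't fit.
Last Tuesday of March 2019: March 26, 2019.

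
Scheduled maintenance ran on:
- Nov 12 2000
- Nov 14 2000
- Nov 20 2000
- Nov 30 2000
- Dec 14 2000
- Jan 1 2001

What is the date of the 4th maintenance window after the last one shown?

Apr 23 2001

Gaps: 2, 6, 10, 14, 18 days — each gap is 4 larger than the previous one.
Next gap: 22 days. Jan 1 2001 + 22 days = Jan 23 2001.
Next gap: 26 days. Jan 23 2001 + 26 days = Feb 18 2001.
Next gap: 30 days. Feb 18 2001 + 30 days = Mar 20 2001.
Next gap: 34 days. Mar 20 2001 + 34 days = Apr 23 2001.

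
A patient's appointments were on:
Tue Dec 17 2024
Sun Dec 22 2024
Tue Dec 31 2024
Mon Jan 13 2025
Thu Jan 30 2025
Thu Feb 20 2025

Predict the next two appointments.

Intervals are 5, 9, 13, 17, 21 days — an arithmetic progression with common difference 4.
Next gap: 25 days. Thu Feb 20 2025 + 25 days = Mon Mar 17 2025.
Next gap: 29 days. Mon Mar 17 2025 + 29 days = Tue Apr 15 2025.

Mon Mar 17 2025, Tue Apr 15 2025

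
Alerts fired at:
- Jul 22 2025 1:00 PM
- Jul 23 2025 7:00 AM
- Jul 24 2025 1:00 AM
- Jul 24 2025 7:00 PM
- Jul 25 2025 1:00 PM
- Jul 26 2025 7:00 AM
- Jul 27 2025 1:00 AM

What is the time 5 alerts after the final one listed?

Jul 30 2025 7:00 PM

Spacing: 18, 18, 18, 18, 18, 18 h — constant 18 h.
Jul 27 2025 1:00 AM + 18 h = Jul 27 2025 7:00 PM.
Jul 27 2025 7:00 PM + 18 h = Jul 28 2025 1:00 PM.
Jul 28 2025 1:00 PM + 18 h = Jul 29 2025 7:00 AM.
Jul 29 2025 7:00 AM + 18 h = Jul 30 2025 1:00 AM.
Jul 30 2025 1:00 AM + 18 h = Jul 30 2025 7:00 PM.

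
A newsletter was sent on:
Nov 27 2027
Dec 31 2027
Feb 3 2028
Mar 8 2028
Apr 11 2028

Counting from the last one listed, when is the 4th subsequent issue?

Aug 25 2028

The spacing is 34, 34, 34, 34 days — always 34 days.
Apr 11 2028 + 34 days = May 15 2028.
May 15 2028 + 34 days = Jun 18 2028.
Jun 18 2028 + 34 days = Jul 22 2028.
Jul 22 2028 + 34 days = Aug 25 2028.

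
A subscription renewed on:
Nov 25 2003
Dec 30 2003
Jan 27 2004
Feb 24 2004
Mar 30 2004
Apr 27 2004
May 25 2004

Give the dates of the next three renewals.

Jun 29 2004, Jul 27 2004, Aug 31 2004

All Tuesdays; the gaps (35, 28, 28, 35, 28, 28) vary with month length.
This is the last Tuesday of each month.
Last Tuesday of June 2004: Jun 29 2004.
July 2004 ends with Tuesday Jul 27 2004.
August 2004 ends with Tuesday Aug 31 2004.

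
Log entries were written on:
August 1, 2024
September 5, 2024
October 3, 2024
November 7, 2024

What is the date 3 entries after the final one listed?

February 6, 2025

These are Thursdays at 28- or 35-day spacing (35, 28, 35).
The pattern: 1st Thursday of the month.
December 2024 — 1st Thursday is December 5, 2024.
1st Thursday of January 2025: January 2, 2025.
1st Thursday of February 2025: February 6, 2025.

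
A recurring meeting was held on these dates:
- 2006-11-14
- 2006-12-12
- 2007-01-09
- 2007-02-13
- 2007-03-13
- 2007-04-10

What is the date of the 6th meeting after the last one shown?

2007-10-09

Gaps: 28, 28, 35, 28, 28 days — a mix of 28 and 35. Every date is a Tuesday.
Each is the 2nd Tuesday of its month.
2nd Tuesday of May 2007: 2007-05-08.
2nd Tuesday of June 2007: 2007-06-12.
2nd Tuesday of July 2007: 2007-07-10.
2nd Tuesday of August 2007: 2007-08-14.
September 2007 — 2nd Tuesday is 2007-09-11.
2nd Tuesday of October 2007: 2007-10-09.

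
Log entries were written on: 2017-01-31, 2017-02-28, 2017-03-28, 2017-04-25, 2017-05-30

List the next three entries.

All Tuesdays; the gaps (28, 28, 28, 35) vary with month length.
This is the last Tuesday of each month.
June 2017 ends with Tuesday 2017-06-27.
Last Tuesday of July 2017: 2017-07-25.
August 2017 ends with Tuesday 2017-08-29.

2017-06-27, 2017-07-25, 2017-08-29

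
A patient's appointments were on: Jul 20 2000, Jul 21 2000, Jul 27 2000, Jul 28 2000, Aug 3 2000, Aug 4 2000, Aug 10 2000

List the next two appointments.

The gap pattern 1, 6, 1, 6, 1, 6 repeats every 2 events.
These are the Thursdays and Fridays of each week.
The following Friday is Aug 11 2000.
Next Thursday: Aug 17 2000.

Aug 11 2000, Aug 17 2000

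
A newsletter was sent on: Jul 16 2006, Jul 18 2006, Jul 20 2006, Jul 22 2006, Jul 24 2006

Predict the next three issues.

Every event comes 2 days after the last (2, 2, 2, 2).
Jul 24 2006 + 2 days = Jul 26 2006.
Jul 26 2006 + 2 days = Jul 28 2006.
Jul 28 2006 + 2 days = Jul 30 2006.

Jul 26 2006, Jul 28 2006, Jul 30 2006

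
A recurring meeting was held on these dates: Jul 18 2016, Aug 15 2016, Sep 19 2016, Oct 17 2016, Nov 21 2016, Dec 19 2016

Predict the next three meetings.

These are Mondays at 28- or 35-day spacing (28, 35, 28, 35, 28).
The pattern: 3rd Monday of the month.
3rd Monday of January 2017: Jan 16 2017.
3rd Monday of February 2017: Feb 20 2017.
March 2017 — 3rd Monday is Mar 20 2017.

Jan 16 2017, Feb 20 2017, Mar 20 2017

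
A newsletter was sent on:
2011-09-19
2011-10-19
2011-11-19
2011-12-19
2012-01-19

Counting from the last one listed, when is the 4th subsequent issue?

2012-05-19

Each date is the 19th; the gaps (30, 31, 30, 31) track the month lengths.
The rule is the 19th of each month.
February 2012: 2012-02-19.
Next: March 2012 → 2012-03-19.
Next: April 2012 → 2012-04-19.
May 2012: 2012-05-19.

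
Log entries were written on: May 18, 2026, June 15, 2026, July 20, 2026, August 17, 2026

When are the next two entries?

September 21, 2026; October 19, 2026

All dates are Mondays, 28, 35, 28 days apart.
Specifically, the 3rd Monday of each month.
September 2026 — 3rd Monday is September 21, 2026.
October 2026 — 3rd Monday is October 19, 2026.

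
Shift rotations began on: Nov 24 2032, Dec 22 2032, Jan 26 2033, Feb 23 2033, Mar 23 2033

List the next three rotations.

Apr 27 2033, May 25 2033, Jun 22 2033

Gaps: 28, 35, 28, 28 days — a mix of 28 and 35. Every date is a Wednesday.
Each is the 4th Wednesday of its month.
4th Wednesday of April 2033: Apr 27 2033.
May 2033 — 4th Wednesday is May 25 2033.
June 2033 — 4th Wednesday is Jun 22 2033.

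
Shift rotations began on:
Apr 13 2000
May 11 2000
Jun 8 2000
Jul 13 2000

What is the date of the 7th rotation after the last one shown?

Feb 8 2001

All dates are Thursdays, 28, 28, 35 days apart.
Specifically, the 2nd Thursday of each month.
2nd Thursday of August 2000: Aug 10 2000.
September 2000 — 2nd Thursday is Sep 14 2000.
2nd Thursday of October 2000: Oct 12 2000.
2nd Thursday of November 2000: Nov 9 2000.
December 2000 — 2nd Thursday is Dec 14 2000.
January 2001 — 2nd Thursday is Jan 11 2001.
February 2001 — 2nd Thursday is Feb 8 2001.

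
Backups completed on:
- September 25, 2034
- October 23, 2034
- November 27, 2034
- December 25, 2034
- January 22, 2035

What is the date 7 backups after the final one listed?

August 27, 2035

All dates are Mondays, 28, 35, 28, 28 days apart.
Specifically, the 4th Monday of each month.
February 2035 — 4th Monday is February 26, 2035.
4th Monday of March 2035: March 26, 2035.
4th Monday of April 2035: April 23, 2035.
May 2035 — 4th Monday is May 28, 2035.
June 2035 — 4th Monday is June 25, 2035.
July 2035 — 4th Monday is July 23, 2035.
4th Monday of August 2035: August 27, 2035.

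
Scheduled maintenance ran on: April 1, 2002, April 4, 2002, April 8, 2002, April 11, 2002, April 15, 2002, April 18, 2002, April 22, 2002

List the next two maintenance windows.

The gap pattern 3, 4, 3, 4, 3, 4 repeats every 2 events.
These are the Mondays and Thursdays of each week.
Next Thursday: April 25, 2002.
The following Monday is April 29, 2002.

April 25, 2002; April 29, 2002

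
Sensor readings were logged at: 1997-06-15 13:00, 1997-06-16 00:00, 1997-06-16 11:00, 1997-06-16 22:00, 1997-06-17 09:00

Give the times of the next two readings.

1997-06-17 20:00, 1997-06-18 07:00

Gaps: 11, 11, 11, 11 hours — each event is 11 hours after the previous one.
1997-06-17 09:00 + 11 h = 1997-06-17 20:00.
1997-06-17 20:00 + 11 h = 1997-06-18 07:00.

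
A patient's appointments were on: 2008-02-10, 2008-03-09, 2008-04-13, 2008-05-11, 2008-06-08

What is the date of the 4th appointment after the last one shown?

Gaps: 28, 35, 28, 28 days — a mix of 28 and 35. Every date is a Sunday.
Each is the 2nd Sunday of its month.
July 2008 — 2nd Sunday is 2008-07-13.
August 2008 — 2nd Sunday is 2008-08-10.
September 2008 — 2nd Sunday is 2008-09-14.
2nd Sunday of October 2008: 2008-10-12.

2008-10-12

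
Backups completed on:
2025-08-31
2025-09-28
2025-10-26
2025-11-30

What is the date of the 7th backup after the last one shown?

2026-06-28

These are Sundays with 28, 28, 35-day gaps.
Each is the final Sunday of its month — 2025-08-31 is past the 28th, so '4th Sunday' doesn't fit.
Last Sunday of December 2025: 2025-12-28.
Last Sunday of January 2026: 2026-01-25.
Last Sunday of February 2026: 2026-02-22.
Last Sunday of March 2026: 2026-03-29.
Last Sunday of April 2026: 2026-04-26.
Last Sunday of May 2026: 2026-05-31.
June 2026 ends with Sunday 2026-06-28.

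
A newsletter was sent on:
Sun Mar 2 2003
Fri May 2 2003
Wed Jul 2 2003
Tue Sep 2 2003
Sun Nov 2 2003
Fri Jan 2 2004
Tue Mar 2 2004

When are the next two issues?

Sun May 2 2004, Fri Jul 2 2004

Each date is the 2nd; the gaps (61, 61, 62, 61, 61, 60) track the month lengths.
The rule is the 2nd of every 2 months.
Next: May 2004 → Sun May 2 2004.
Next: July 2004 → Fri Jul 2 2004.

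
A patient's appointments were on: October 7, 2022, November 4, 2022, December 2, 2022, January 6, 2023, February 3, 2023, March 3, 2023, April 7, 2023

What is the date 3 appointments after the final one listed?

July 7, 2023

Gaps: 28, 28, 35, 28, 28, 35 days — a mix of 28 and 35. Every date is a Friday.
Each is the 1st Friday of its month.
1st Friday of May 2023: May 5, 2023.
1st Friday of June 2023: June 2, 2023.
1st Friday of July 2023: July 7, 2023.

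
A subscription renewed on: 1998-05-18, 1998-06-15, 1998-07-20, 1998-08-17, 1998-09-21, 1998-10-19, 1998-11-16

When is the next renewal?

All dates are Mondays, 28, 35, 28, 35, 28, 28 days apart.
Specifically, the 3rd Monday of each month.
December 1998 — 3rd Monday is 1998-12-21.

1998-12-21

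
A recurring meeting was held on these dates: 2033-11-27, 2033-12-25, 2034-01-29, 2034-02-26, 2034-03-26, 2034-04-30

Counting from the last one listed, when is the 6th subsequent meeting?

Every date is a Sunday; gaps 28, 35, 28, 28, 35 days.
Each is the last Sunday of its month (at least one falls on the 29th or later, ruling out '4th Sunday').
Last Sunday of May 2034: 2034-05-28.
Last Sunday of June 2034: 2034-06-25.
July 2034 ends with Sunday 2034-07-30.
August 2034 ends with Sunday 2034-08-27.
Last Sunday of September 2034: 2034-09-24.
October 2034 ends with Sunday 2034-10-29.

2034-10-29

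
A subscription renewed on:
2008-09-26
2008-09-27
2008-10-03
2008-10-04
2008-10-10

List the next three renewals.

2008-10-11, 2008-10-17, 2008-10-18

Every event lands on a Friday or Saturday (gaps cycle 1, 6, 1, 6).
So the schedule is: every Friday and Saturday.
Next Saturday: 2008-10-11.
Next Friday: 2008-10-17.
Next Saturday: 2008-10-18.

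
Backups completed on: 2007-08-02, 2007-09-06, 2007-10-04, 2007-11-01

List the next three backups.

These are Thursdays at 28- or 35-day spacing (35, 28, 28).
The pattern: 1st Thursday of the month.
1st Thursday of December 2007: 2007-12-06.
1st Thursday of January 2008: 2008-01-03.
1st Thursday of February 2008: 2008-02-07.

2007-12-06, 2008-01-03, 2008-02-07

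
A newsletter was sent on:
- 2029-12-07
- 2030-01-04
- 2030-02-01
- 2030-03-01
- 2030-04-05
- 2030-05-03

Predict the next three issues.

All dates are Fridays, 28, 28, 28, 35, 28 days apart.
Specifically, the 1st Friday of each month.
1st Friday of June 2030: 2030-06-07.
1st Friday of July 2030: 2030-07-05.
1st Friday of August 2030: 2030-08-02.

2030-06-07, 2030-07-05, 2030-08-02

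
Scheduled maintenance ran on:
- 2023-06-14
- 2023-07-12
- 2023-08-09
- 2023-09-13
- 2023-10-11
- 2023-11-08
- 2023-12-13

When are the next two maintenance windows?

2024-01-10, 2024-02-14

These are Wednesdays at 28- or 35-day spacing (28, 28, 35, 28, 28, 35).
The pattern: 2nd Wednesday of the month.
January 2024 — 2nd Wednesday is 2024-01-10.
2nd Wednesday of February 2024: 2024-02-14.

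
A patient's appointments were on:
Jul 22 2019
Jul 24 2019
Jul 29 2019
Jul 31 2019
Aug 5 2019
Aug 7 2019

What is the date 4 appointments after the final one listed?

Aug 21 2019

Every event lands on a Monday or Wednesday (gaps cycle 2, 5, 2, 5, 2).
So the schedule is: every Monday and Wednesday.
The following Monday is Aug 12 2019.
Next Wednesday: Aug 14 2019.
Next Monday: Aug 19 2019.
Next Wednesday: Aug 21 2019.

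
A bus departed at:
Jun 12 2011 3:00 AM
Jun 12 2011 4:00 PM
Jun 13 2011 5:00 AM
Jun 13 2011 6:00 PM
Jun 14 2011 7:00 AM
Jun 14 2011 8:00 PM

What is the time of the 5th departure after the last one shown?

Gaps: 13, 13, 13, 13, 13 hours — each event is 13 hours after the previous one.
Jun 14 2011 8:00 PM + 13 h = Jun 15 2011 9:00 AM.
Jun 15 2011 9:00 AM + 13 h = Jun 15 2011 10:00 PM.
Jun 15 2011 10:00 PM + 13 h = Jun 16 2011 11:00 AM.
Jun 16 2011 11:00 AM + 13 h = Jun 17 2011 12:00 AM.
Jun 17 2011 12:00 AM + 13 h = Jun 17 2011 1:00 PM.

Jun 17 2011 1:00 PM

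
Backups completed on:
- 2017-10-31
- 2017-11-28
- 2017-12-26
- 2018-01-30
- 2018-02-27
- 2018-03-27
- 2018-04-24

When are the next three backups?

Every date is a Tuesday; gaps 28, 28, 35, 28, 28, 28 days.
Each is the last Tuesday of its month (at least one falls on the 29th or later, ruling out '4th Tuesday').
Last Tuesday of May 2018: 2018-05-29.
Last Tuesday of June 2018: 2018-06-26.
Last Tuesday of July 2018: 2018-07-31.

2018-05-29, 2018-06-26, 2018-07-31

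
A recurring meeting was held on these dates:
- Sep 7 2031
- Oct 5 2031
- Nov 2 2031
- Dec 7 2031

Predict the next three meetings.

All dates are Sundays, 28, 28, 35 days apart.
Specifically, the 1st Sunday of each month.
1st Sunday of January 2032: Jan 4 2032.
February 2032 — 1st Sunday is Feb 1 2032.
1st Sunday of March 2032: Mar 7 2032.

Jan 4 2032, Feb 1 2032, Mar 7 2032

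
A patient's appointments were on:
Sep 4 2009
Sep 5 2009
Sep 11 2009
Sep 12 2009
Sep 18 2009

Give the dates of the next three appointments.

Sep 19 2009, Sep 25 2009, Sep 26 2009

Every event lands on a Friday or Saturday (gaps cycle 1, 6, 1, 6).
So the schedule is: every Friday and Saturday.
The following Saturday is Sep 19 2009.
Next Friday: Sep 25 2009.
The following Saturday is Sep 26 2009.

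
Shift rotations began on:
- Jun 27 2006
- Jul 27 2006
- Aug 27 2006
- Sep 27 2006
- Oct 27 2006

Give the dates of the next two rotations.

Nov 27 2006, Dec 27 2006

Gaps: 30, 31, 31, 30 days — not constant. Every event is on the 27th of the month.
Pattern: the 27th of each month.
November 2006: Nov 27 2006.
December 2006: Dec 27 2006.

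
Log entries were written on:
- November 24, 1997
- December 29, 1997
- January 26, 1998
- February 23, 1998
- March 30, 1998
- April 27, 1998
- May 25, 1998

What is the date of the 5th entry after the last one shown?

October 26, 1998

These are Mondays with 35, 28, 28, 35, 28, 28-day gaps.
Each is the final Monday of its month — December 29, 1997 is past the 28th, so '4th Monday' doesn't fit.
June 1998 ends with Monday June 29, 1998.
July 1998 ends with Monday July 27, 1998.
Last Monday of August 1998: August 31, 1998.
Last Monday of September 1998: September 28, 1998.
October 1998 ends with Monday October 26, 1998.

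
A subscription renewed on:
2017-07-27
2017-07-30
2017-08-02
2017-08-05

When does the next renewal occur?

2017-08-08

Every event comes 3 days after the last (3, 3, 3).
2017-08-05 + 3 days = 2017-08-08.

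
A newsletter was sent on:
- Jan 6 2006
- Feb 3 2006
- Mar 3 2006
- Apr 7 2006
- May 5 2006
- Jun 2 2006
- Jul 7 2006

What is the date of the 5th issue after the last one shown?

Dec 1 2006

These are Fridays at 28- or 35-day spacing (28, 28, 35, 28, 28, 35).
The pattern: 1st Friday of the month.
1st Friday of August 2006: Aug 4 2006.
September 2006 — 1st Friday is Sep 1 2006.
October 2006 — 1st Friday is Oct 6 2006.
1st Friday of November 2006: Nov 3 2006.
1st Friday of December 2006: Dec 1 2006.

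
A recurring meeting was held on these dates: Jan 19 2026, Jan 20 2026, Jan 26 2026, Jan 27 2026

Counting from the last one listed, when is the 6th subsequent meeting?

Gaps: 1, 6, 1 days — not constant, but cyclic with period 2.
The events fall on every Monday and Tuesday.
Next Monday: Feb 2 2026.
Next Tuesday: Feb 3 2026.
The following Monday is Feb 9 2026.
The following Tuesday is Feb 10 2026.
The following Monday is Feb 16 2026.
Next Tuesday: Feb 17 2026.

Feb 17 2026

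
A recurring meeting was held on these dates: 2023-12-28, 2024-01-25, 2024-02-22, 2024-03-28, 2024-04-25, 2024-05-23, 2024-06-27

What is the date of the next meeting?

These are Thursdays at 28- or 35-day spacing (28, 28, 35, 28, 28, 35).
The pattern: 4th Thursday of the month.
4th Thursday of July 2024: 2024-07-25.

2024-07-25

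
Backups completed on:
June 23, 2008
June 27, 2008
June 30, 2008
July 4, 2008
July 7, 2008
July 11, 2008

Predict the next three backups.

The gap pattern 4, 3, 4, 3, 4 repeats every 2 events.
These are the Mondays and Fridays of each week.
The following Monday is July 14, 2008.
The following Friday is July 18, 2008.
The following Monday is July 21, 2008.

July 14, 2008; July 18, 2008; July 21, 2008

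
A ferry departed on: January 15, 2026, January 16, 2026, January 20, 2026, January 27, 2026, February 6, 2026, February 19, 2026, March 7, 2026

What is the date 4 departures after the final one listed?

June 9, 2026

Intervals are 1, 4, 7, 10, 13, 16 days — an arithmetic progression with common difference 3.
Next gap: 19 days. March 7, 2026 + 19 days = March 26, 2026.
Next gap: 22 days. March 26, 2026 + 22 days = April 17, 2026.
Next gap: 25 days. April 17, 2026 + 25 days = May 12, 2026.
Next gap: 28 days. May 12, 2026 + 28 days = June 9, 2026.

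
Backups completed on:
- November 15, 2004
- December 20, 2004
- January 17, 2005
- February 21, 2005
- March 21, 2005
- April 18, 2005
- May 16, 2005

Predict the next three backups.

Gaps: 35, 28, 35, 28, 28, 28 days — a mix of 28 and 35. Every date is a Monday.
Each is the 3rd Monday of its month.
3rd Monday of June 2005: June 20, 2005.
3rd Monday of July 2005: July 18, 2005.
3rd Monday of August 2005: August 15, 2005.

June 20, 2005; July 18, 2005; August 15, 2005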